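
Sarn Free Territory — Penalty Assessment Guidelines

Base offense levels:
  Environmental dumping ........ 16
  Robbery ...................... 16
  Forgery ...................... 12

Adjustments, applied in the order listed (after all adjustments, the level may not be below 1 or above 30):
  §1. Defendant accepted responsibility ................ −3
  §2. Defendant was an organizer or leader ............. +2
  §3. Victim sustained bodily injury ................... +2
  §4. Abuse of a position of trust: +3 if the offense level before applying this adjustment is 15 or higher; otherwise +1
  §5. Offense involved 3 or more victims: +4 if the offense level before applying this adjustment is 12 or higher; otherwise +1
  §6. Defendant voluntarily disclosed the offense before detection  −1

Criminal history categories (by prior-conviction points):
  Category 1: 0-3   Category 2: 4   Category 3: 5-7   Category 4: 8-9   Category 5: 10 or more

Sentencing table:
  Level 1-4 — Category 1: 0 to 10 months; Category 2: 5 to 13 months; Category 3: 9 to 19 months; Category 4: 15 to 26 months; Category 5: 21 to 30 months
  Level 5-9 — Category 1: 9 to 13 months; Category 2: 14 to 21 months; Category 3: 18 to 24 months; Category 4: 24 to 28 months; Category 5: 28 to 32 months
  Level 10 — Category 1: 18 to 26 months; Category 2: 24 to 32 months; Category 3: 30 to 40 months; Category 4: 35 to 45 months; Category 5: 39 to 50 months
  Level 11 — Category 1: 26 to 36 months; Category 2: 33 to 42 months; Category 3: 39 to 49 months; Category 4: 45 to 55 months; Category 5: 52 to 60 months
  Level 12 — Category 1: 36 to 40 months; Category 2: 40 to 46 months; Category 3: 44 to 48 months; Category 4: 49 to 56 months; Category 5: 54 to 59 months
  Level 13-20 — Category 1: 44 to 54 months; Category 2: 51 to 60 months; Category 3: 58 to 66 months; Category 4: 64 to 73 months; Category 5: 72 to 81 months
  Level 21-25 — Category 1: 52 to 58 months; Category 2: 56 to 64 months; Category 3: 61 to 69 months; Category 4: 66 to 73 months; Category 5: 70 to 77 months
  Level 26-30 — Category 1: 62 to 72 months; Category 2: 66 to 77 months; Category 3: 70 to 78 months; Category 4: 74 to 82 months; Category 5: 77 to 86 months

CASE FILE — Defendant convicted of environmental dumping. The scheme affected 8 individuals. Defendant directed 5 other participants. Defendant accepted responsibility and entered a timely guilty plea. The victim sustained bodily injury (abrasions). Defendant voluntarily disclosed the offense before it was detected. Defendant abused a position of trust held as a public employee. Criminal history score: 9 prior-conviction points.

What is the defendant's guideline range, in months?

Base offense level for environmental dumping: 16.
§1 applies: 16 − 3 = 13.
§2 applies: 13 + 2 = 15.
§3 applies: 15 + 2 = 17.
§4 applies (level before this adjustment is 17 ≥ 15, so +3): 17 + 3 = 20.
§5 applies (level before this adjustment is 20 ≥ 12, so +4): 20 + 4 = 24.
§6 applies: 24 − 1 = 23.
Final offense level: 23.
Criminal history: 9 prior points → Category 4 (8-9).
Level 23 falls in the 21-25 band.
Grid: Level 21-25 × Category 4 = 66-73 months.

66-73 months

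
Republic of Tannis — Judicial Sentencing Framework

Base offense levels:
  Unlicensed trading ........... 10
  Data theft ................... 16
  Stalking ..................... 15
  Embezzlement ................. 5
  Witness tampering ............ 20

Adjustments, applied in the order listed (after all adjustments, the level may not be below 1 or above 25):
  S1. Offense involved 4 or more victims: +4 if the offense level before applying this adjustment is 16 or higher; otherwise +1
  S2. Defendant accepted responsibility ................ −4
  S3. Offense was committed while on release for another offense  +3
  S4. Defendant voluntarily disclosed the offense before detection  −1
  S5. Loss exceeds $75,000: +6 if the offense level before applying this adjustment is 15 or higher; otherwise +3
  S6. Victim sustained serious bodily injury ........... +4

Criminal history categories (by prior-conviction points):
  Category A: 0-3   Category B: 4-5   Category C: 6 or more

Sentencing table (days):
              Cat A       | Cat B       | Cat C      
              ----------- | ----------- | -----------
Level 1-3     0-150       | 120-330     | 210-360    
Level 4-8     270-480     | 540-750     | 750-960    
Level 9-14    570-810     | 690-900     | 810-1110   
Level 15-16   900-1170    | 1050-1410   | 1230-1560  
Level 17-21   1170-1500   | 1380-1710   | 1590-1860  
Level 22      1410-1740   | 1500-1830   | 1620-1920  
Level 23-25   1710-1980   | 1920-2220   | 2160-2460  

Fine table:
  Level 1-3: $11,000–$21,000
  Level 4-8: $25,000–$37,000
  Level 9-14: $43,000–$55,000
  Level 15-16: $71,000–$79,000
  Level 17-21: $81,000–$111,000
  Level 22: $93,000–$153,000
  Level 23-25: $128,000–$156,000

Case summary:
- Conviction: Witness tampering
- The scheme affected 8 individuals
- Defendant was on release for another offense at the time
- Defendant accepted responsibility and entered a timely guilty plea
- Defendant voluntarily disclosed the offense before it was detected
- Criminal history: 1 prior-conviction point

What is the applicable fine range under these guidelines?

Base offense level for witness tampering: 20.
S1 applies (level before this adjustment is 20 ≥ 16, so +4): 20 + 4 = 24.
S2 applies: 24 − 4 = 20.
S3 applies: 20 + 3 = 23.
S4 applies: 23 − 1 = 22.
S5 does not apply.
Final offense level: 22.
Level 22 falls in the 22 band.
Fine table: Level 22 → $93,000–$153,000.

$93,000–$153,000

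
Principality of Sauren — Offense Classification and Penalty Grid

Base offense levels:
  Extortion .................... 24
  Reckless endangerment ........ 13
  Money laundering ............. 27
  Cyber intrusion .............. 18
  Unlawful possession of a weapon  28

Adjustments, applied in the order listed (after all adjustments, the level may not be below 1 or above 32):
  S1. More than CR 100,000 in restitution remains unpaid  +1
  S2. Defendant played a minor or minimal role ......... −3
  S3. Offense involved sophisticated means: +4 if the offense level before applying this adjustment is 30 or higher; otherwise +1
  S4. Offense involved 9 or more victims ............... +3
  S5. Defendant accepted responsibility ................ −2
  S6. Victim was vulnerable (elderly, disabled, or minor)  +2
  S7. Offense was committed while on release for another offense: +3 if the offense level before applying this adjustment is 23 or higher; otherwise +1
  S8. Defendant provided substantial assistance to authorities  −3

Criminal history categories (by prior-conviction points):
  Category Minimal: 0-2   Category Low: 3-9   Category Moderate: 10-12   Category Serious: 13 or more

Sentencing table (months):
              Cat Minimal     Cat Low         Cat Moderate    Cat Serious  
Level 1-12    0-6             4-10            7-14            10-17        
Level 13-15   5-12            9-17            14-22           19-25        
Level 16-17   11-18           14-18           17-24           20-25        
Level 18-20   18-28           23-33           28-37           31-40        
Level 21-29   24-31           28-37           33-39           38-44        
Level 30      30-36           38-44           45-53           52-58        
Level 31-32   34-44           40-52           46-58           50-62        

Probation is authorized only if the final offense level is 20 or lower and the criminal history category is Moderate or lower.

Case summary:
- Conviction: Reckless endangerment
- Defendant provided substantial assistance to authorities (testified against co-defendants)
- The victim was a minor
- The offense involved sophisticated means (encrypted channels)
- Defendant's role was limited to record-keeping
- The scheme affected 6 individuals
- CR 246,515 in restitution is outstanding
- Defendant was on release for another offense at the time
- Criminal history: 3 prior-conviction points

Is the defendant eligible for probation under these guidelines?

Base offense level for reckless endangerment: 13.
S1 applies: 13 + 1 = 14.
S2 applies: 14 − 3 = 11.
S3 applies (level before this adjustment is 11 < 30, so +1): 11 + 1 = 12.
S6 applies: 12 + 2 = 14.
S7 applies (level before this adjustment is 14 < 23, so +1): 14 + 1 = 15.
S8 applies: 15 − 3 = 12.
Final offense level: 12.
Criminal history: 3 prior points → Category Low (3-9).
Level 12 falls in the 1-12 band.
Grid: Level 1-12 × Category Low = 4-10 months.
Probation check: level 12 ≤ 20 and category Low ≤ Moderate → eligible.

Yes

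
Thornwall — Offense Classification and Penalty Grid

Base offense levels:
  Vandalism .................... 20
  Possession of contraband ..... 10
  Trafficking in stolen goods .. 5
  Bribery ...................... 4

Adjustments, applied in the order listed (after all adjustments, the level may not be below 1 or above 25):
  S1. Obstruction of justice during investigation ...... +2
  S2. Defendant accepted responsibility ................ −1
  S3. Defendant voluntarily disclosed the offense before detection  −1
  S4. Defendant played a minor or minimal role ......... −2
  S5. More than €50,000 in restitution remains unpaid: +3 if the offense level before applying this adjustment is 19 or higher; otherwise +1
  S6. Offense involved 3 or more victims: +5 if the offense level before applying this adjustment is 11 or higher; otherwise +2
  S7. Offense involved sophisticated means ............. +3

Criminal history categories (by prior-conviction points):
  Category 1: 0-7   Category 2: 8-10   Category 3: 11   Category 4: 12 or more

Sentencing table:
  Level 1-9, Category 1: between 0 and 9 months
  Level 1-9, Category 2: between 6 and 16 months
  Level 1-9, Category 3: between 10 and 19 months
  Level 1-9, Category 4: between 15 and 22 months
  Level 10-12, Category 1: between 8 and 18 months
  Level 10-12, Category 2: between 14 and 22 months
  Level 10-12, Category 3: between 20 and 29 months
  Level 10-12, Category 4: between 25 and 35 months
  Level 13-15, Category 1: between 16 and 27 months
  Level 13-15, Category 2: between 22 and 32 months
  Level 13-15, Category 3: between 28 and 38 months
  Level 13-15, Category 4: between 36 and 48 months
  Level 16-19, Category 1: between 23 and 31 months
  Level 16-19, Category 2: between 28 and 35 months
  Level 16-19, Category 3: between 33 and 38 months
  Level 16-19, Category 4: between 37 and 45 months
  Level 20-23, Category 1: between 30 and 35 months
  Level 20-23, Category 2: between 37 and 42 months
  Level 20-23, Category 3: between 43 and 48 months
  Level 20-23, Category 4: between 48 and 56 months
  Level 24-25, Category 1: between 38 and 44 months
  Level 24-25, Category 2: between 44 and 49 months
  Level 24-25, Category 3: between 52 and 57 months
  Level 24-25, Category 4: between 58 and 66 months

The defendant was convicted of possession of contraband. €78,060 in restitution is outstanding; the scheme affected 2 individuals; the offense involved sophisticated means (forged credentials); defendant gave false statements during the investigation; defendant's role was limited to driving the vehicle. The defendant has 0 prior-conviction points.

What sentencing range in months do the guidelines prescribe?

16-27 months

Base offense level for possession of contraband: 10.
S1 applies: 10 + 2 = 12.
S2 does not apply.
S4 applies: 12 − 2 = 10.
S5 applies (level before this adjustment is 10 < 19, so +1): 10 + 1 = 11.
S7 applies: 11 + 3 = 14.
Final offense level: 14.
Criminal history: 0 prior points → Category 1 (0-7).
Level 14 falls in the 13-15 band.
Grid: Level 13-15 × Category 1 = 16-27 months.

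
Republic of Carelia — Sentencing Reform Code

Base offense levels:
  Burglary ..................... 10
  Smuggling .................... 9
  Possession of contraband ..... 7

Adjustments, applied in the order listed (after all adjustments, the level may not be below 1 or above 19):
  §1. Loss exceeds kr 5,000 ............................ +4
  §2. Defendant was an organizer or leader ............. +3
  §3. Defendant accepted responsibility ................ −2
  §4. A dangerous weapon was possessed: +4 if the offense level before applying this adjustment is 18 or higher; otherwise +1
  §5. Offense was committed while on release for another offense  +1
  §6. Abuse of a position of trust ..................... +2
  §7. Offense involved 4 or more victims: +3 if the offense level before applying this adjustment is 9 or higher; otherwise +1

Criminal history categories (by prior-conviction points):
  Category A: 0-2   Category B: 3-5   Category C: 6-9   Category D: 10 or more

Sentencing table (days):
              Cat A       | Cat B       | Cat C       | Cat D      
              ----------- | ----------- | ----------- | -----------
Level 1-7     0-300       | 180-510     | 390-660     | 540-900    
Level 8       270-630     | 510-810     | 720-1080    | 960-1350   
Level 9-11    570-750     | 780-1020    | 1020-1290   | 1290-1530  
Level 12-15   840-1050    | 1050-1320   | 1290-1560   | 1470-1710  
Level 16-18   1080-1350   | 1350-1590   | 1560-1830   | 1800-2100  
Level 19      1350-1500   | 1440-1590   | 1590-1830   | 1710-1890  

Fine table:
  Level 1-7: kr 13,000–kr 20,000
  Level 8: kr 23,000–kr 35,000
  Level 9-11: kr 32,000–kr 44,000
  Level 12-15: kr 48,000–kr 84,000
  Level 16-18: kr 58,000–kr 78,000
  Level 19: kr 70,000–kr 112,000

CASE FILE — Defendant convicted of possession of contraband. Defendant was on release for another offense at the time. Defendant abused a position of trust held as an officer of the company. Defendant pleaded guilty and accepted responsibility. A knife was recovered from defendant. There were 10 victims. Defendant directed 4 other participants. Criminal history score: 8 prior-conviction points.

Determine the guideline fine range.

Base offense level for possession of contraband: 7.
§1 does not apply.
§2 applies: 7 + 3 = 10.
§3 applies: 10 − 2 = 8.
§4 applies (level before this adjustment is 8 < 18, so +1): 8 + 1 = 9.
§5 applies: 9 + 1 = 10.
§6 applies: 10 + 2 = 12.
§7 applies (level before this adjustment is 12 ≥ 9, so +3): 12 + 3 = 15.
Final offense level: 15.
Level 15 falls in the 12-15 band.
Fine table: Level 12-15 → kr 48,000–kr 84,000.

kr 48,000–kr 84,000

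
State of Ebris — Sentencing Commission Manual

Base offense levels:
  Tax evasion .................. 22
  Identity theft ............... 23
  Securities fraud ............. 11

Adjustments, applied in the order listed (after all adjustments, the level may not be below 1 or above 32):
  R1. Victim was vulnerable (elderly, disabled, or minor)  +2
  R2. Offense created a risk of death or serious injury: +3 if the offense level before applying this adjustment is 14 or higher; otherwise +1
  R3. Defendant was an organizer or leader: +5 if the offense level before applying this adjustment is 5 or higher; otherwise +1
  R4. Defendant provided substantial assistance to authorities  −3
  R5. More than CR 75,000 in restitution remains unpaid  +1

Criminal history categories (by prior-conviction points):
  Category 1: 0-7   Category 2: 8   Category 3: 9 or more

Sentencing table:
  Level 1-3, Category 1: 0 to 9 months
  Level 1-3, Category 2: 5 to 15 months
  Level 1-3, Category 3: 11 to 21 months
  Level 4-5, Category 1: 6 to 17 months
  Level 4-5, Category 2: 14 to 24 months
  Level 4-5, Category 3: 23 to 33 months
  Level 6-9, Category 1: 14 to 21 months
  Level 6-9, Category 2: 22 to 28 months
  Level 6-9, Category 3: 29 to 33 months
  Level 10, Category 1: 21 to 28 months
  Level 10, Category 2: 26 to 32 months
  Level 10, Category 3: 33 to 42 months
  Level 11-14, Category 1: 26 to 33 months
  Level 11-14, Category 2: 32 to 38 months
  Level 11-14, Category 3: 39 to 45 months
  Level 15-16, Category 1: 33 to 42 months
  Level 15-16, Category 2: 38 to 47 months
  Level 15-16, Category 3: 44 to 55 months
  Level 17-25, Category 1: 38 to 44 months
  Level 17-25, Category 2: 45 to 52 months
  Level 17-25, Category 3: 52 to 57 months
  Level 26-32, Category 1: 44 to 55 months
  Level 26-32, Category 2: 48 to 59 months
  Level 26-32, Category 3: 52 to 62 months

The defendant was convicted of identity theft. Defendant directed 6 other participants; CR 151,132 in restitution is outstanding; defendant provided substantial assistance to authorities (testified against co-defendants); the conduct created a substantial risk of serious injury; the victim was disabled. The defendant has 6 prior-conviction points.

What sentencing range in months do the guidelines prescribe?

44-55 months

Base offense level for identity theft: 23.
R1 applies: 23 + 2 = 25.
R2 applies (level before this adjustment is 25 ≥ 14, so +3): 25 + 3 = 28.
R3 applies (level before this adjustment is 28 ≥ 5, so +5): 28 + 5 = 33.
R4 applies: 33 − 3 = 30.
R5 applies: 30 + 1 = 31.
Final offense level: 31.
Criminal history: 6 prior points → Category 1 (0-7).
Level 31 falls in the 26-32 band.
Grid: Level 26-32 × Category 1 = 44-55 months.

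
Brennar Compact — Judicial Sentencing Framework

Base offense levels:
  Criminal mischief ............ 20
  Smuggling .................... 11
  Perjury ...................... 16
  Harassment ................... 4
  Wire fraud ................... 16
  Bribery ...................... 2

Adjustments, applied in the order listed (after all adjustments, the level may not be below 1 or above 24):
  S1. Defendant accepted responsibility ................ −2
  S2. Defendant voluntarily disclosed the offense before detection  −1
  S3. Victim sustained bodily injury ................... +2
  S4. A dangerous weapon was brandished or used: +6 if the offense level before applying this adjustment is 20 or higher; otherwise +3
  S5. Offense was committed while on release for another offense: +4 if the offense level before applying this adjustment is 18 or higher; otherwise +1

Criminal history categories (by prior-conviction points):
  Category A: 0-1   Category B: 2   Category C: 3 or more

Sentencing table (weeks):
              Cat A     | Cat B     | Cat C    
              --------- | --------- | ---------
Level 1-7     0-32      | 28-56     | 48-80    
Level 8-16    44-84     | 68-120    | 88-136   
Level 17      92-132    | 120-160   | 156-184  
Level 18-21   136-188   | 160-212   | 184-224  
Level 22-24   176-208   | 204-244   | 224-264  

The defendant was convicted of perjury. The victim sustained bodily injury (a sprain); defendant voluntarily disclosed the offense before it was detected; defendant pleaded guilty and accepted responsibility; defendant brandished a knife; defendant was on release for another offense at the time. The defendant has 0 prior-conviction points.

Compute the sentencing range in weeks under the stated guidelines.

Base offense level for perjury: 16.
S1 applies: 16 − 2 = 14.
S2 applies: 14 − 1 = 13.
S3 applies: 13 + 2 = 15.
S4 applies (level before this adjustment is 15 < 20, so +3): 15 + 3 = 18.
S5 applies (level before this adjustment is 18 ≥ 18, so +4): 18 + 4 = 22.
Final offense level: 22.
Criminal history: 0 prior points → Category A (0-1).
Level 22 falls in the 22-24 band.
Grid: Level 22-24 × Category A = 176-208 weeks.

176-208 weeks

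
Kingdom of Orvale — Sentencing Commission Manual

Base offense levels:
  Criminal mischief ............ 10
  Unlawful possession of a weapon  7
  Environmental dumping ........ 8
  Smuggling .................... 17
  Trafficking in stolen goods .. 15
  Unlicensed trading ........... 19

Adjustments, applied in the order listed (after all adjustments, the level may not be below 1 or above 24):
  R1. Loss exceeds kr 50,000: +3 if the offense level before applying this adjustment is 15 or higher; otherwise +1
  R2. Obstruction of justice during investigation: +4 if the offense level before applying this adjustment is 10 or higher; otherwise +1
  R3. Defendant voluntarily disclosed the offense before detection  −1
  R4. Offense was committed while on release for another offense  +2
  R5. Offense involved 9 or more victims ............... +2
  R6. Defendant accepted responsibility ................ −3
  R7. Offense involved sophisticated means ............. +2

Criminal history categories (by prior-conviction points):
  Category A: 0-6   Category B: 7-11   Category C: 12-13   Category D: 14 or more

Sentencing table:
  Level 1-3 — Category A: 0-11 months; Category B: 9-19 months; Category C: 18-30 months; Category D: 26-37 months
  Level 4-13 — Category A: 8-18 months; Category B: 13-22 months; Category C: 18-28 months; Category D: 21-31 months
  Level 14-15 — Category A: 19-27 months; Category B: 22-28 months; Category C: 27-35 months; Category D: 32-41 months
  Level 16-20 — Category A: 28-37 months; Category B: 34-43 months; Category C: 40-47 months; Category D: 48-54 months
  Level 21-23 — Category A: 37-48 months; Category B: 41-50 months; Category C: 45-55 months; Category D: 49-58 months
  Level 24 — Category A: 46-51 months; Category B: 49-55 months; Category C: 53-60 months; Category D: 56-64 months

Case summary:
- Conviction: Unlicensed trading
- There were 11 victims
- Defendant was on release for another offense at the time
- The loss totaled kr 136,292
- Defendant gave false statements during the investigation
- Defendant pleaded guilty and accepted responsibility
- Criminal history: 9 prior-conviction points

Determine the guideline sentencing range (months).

Base offense level for unlicensed trading: 19.
R1 applies (level before this adjustment is 19 ≥ 15, so +3): 19 + 3 = 22.
R2 applies (level before this adjustment is 22 ≥ 10, so +4): 22 + 4 = 26.
R4 applies: 26 + 2 = 28.
R5 applies: 28 + 2 = 30.
R6 applies: 30 − 3 = 27.
Level 27 exceeds the maximum of 24; capped at 24.
Final offense level: 24.
Criminal history: 9 prior points → Category B (7-11).
Level 24 falls in the 24 band.
Grid: Level 24 × Category B = 49-55 months.

49-55 months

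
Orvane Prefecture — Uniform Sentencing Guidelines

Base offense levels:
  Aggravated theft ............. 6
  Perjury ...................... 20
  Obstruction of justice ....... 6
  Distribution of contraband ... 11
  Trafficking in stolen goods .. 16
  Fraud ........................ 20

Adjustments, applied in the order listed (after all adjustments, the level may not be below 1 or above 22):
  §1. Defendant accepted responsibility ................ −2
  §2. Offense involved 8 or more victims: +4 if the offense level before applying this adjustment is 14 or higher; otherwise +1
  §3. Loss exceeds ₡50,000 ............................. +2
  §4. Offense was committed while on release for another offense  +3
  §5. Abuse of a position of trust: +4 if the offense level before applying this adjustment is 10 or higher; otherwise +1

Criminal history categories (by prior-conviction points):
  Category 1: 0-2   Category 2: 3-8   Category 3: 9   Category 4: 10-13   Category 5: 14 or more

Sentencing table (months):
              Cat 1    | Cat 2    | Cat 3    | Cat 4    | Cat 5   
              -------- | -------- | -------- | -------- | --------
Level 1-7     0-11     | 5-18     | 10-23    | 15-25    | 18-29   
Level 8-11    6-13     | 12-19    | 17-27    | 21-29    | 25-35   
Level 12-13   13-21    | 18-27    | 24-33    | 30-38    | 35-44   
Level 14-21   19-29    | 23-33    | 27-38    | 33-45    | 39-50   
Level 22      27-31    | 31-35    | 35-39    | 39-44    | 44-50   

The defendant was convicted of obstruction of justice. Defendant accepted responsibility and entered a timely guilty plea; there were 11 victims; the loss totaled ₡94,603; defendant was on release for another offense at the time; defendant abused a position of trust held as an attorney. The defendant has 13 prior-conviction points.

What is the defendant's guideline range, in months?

33-45 months

Base offense level for obstruction of justice: 6.
§1 applies: 6 − 2 = 4.
§2 applies (level before this adjustment is 4 < 14, so +1): 4 + 1 = 5.
§3 applies: 5 + 2 = 7.
§4 applies: 7 + 3 = 10.
§5 applies (level before this adjustment is 10 ≥ 10, so +4): 10 + 4 = 14.
Final offense level: 14.
Criminal history: 13 prior points → Category 4 (10-13).
Level 14 falls in the 14-21 band.
Grid: Level 14-21 × Category 4 = 33-45 months.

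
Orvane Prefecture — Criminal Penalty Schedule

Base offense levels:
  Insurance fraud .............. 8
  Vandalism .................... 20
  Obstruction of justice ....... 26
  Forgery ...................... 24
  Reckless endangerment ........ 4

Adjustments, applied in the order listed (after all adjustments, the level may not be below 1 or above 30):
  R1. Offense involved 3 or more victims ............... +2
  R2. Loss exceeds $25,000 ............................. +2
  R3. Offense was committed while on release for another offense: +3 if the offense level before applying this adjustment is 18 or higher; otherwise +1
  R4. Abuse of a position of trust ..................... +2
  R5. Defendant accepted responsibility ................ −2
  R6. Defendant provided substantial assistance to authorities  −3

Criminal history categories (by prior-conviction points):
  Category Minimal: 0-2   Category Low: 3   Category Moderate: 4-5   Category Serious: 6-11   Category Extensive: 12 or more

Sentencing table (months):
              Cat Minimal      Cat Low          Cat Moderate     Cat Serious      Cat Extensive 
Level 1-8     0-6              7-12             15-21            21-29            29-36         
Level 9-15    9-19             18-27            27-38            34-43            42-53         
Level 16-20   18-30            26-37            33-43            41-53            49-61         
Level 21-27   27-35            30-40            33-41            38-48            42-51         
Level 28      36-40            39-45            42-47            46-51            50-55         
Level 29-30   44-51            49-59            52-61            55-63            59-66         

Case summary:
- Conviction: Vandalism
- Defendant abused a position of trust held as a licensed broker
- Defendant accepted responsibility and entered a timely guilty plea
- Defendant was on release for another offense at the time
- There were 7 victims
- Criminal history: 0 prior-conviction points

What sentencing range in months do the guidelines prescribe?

27-35 months

Base offense level for vandalism: 20.
R1 applies: 20 + 2 = 22.
R2 does not apply.
R3 applies (level before this adjustment is 22 ≥ 18, so +3): 22 + 3 = 25.
R4 applies: 25 + 2 = 27.
R5 applies: 27 − 2 = 25.
R6 does not apply.
Final offense level: 25.
Criminal history: 0 prior points → Category Minimal (0-2).
Level 25 falls in the 21-27 band.
Grid: Level 21-27 × Category Minimal = 27-35 months.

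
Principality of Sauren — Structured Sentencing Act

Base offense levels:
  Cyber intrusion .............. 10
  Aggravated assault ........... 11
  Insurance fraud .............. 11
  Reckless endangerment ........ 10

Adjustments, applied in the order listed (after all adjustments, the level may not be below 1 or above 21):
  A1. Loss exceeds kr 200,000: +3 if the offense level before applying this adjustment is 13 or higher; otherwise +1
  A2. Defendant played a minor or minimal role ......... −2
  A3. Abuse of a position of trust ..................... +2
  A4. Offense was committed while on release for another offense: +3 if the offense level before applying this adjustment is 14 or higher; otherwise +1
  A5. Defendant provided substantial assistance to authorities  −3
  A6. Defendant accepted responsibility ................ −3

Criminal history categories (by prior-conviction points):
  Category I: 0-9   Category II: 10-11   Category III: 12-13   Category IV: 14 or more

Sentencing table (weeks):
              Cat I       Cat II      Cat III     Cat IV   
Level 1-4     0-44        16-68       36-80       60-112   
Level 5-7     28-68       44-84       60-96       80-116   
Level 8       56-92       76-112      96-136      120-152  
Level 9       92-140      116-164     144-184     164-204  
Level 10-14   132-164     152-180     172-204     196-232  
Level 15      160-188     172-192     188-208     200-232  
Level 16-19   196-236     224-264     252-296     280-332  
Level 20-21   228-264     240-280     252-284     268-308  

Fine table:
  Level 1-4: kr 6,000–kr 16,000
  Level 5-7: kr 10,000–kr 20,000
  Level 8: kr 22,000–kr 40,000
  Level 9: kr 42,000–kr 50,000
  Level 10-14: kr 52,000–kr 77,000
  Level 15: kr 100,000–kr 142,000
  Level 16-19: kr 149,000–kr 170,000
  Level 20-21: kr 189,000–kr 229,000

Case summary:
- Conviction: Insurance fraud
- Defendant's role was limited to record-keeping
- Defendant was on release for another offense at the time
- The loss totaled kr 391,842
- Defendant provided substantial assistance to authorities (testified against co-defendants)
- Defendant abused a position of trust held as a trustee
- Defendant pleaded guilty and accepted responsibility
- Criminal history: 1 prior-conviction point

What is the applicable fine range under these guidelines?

kr 10,000–kr 20,000

Base offense level for insurance fraud: 11.
A1 applies (level before this adjustment is 11 < 13, so +1): 11 + 1 = 12.
A2 applies: 12 − 2 = 10.
A3 applies: 10 + 2 = 12.
A4 applies (level before this adjustment is 12 < 14, so +1): 12 + 1 = 13.
A5 applies: 13 − 3 = 10.
A6 applies: 10 − 3 = 7.
Final offense level: 7.
Level 7 falls in the 5-7 band.
Fine table: Level 5-7 → kr 10,000–kr 20,000.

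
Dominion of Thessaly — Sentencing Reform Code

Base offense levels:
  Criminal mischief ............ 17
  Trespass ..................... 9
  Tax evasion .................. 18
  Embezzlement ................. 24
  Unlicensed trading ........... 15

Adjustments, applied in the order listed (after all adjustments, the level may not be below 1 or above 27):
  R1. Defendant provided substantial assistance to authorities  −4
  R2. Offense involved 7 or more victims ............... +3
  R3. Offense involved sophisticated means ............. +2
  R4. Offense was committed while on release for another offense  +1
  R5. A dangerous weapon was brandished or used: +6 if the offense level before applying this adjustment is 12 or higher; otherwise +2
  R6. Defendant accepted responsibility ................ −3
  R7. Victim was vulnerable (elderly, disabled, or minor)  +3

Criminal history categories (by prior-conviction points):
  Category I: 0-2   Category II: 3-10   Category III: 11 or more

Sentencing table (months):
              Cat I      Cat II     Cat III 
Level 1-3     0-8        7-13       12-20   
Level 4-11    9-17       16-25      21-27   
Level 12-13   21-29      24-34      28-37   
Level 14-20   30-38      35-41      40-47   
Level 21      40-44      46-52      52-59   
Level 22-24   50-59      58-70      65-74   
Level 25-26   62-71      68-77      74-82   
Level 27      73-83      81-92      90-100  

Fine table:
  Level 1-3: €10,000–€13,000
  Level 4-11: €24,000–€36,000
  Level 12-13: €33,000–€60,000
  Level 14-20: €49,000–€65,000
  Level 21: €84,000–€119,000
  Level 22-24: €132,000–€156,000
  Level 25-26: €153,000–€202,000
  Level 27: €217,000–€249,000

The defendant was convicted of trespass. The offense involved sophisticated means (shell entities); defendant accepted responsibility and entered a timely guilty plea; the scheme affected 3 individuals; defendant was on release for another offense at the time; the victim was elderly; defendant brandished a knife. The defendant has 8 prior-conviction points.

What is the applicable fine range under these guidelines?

€49,000–€65,000

Base offense level for trespass: 9.
R2 does not apply.
R3 applies: 9 + 2 = 11.
R4 applies: 11 + 1 = 12.
R5 applies (level before this adjustment is 12 ≥ 12, so +6): 12 + 6 = 18.
R6 applies: 18 − 3 = 15.
R7 applies: 15 + 3 = 18.
Final offense level: 18.
Level 18 falls in the 14-20 band.
Fine table: Level 14-20 → €49,000–€65,000.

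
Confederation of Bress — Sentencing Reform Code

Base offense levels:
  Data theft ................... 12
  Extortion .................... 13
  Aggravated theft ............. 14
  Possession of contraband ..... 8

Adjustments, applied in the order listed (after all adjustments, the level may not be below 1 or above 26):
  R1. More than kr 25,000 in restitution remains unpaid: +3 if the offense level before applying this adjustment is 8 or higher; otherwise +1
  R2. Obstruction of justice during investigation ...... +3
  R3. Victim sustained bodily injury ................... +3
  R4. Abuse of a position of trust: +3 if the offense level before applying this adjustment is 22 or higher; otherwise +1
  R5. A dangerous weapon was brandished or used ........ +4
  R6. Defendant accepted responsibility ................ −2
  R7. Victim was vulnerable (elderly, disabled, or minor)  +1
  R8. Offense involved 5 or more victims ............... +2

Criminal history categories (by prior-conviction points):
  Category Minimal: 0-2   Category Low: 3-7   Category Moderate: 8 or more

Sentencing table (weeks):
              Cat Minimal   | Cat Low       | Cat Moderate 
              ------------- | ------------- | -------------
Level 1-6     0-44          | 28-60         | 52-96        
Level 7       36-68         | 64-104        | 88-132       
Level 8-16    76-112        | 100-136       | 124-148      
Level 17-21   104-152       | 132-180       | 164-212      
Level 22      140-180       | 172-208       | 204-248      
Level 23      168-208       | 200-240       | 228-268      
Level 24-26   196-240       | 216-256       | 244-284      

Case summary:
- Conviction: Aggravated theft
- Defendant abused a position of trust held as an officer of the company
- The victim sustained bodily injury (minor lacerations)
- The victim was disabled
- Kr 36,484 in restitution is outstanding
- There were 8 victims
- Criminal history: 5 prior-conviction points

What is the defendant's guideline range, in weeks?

Base offense level for aggravated theft: 14.
R1 applies (level before this adjustment is 14 ≥ 8, so +3): 14 + 3 = 17.
R3 applies: 17 + 3 = 20.
R4 applies (level before this adjustment is 20 < 22, so +1): 20 + 1 = 21.
R5 does not apply.
R6 does not apply.
R7 applies: 21 + 1 = 22.
R8 applies: 22 + 2 = 24.
Final offense level: 24.
Criminal history: 5 prior points → Category Low (3-7).
Level 24 falls in the 24-26 band.
Grid: Level 24-26 × Category Low = 216-256 weeks.

216-256 weeks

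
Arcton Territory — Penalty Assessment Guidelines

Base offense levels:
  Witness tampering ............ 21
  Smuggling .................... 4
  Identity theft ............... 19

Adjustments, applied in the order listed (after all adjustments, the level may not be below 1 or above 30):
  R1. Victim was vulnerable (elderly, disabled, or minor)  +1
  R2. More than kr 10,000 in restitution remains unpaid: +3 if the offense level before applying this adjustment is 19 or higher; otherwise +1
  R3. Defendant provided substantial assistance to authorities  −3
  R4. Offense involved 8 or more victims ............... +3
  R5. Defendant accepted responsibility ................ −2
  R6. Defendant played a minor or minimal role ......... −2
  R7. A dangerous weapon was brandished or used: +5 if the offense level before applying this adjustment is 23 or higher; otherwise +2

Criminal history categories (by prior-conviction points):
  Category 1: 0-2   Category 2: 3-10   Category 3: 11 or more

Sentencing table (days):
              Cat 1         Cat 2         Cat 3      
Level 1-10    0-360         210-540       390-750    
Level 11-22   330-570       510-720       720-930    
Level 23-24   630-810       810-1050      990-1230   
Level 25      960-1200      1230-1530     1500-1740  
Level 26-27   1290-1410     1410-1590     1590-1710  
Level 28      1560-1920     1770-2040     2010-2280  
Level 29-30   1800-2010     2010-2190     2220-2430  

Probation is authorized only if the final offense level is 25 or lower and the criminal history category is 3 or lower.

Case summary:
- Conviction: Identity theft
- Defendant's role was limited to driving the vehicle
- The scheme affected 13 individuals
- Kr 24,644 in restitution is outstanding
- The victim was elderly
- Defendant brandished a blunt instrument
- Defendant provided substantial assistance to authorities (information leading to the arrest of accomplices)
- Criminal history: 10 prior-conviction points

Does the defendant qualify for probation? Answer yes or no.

Yes

Base offense level for identity theft: 19.
R1 applies: 19 + 1 = 20.
R2 applies (level before this adjustment is 20 ≥ 19, so +3): 20 + 3 = 23.
R3 applies: 23 − 3 = 20.
R4 applies: 20 + 3 = 23.
R6 applies: 23 − 2 = 21.
R7 applies (level before this adjustment is 21 < 23, so +2): 21 + 2 = 23.
Final offense level: 23.
Criminal history: 10 prior points → Category 2 (3-10).
Level 23 falls in the 23-24 band.
Grid: Level 23-24 × Category 2 = 810-1050 days.
Probation check: level 23 ≤ 25 and category 2 ≤ 3 → eligible.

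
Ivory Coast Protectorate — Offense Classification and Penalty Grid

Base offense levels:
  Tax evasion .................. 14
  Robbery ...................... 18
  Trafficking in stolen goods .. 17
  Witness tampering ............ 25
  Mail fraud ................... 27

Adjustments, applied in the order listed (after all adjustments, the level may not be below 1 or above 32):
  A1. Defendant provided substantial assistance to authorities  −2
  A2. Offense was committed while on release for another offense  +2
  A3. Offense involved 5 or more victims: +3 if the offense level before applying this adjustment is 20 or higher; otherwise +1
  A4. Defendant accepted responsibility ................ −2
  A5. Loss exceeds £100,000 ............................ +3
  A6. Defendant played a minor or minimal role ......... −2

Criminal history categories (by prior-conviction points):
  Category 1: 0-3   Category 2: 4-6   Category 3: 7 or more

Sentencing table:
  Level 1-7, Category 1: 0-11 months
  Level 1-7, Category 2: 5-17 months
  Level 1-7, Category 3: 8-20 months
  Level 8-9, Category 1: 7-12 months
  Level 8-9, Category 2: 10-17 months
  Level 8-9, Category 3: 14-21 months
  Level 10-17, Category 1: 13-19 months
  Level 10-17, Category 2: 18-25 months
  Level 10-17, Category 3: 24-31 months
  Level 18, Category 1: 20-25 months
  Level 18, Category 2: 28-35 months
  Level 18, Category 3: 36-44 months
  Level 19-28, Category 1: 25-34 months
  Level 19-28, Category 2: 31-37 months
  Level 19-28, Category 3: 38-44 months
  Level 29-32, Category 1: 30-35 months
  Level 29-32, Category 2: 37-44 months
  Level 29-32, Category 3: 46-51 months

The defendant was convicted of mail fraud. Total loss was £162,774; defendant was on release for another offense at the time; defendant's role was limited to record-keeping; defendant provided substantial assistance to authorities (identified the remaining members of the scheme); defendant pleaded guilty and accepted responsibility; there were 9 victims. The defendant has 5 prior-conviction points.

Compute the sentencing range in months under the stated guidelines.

Base offense level for mail fraud: 27.
A1 applies: 27 − 2 = 25.
A2 applies: 25 + 2 = 27.
A3 applies (level before this adjustment is 27 ≥ 20, so +3): 27 + 3 = 30.
A4 applies: 30 − 2 = 28.
A5 applies: 28 + 3 = 31.
A6 applies: 31 − 2 = 29.
Final offense level: 29.
Criminal history: 5 prior points → Category 2 (4-6).
Level 29 falls in the 29-32 band.
Grid: Level 29-32 × Category 2 = 37-44 months.

37-44 months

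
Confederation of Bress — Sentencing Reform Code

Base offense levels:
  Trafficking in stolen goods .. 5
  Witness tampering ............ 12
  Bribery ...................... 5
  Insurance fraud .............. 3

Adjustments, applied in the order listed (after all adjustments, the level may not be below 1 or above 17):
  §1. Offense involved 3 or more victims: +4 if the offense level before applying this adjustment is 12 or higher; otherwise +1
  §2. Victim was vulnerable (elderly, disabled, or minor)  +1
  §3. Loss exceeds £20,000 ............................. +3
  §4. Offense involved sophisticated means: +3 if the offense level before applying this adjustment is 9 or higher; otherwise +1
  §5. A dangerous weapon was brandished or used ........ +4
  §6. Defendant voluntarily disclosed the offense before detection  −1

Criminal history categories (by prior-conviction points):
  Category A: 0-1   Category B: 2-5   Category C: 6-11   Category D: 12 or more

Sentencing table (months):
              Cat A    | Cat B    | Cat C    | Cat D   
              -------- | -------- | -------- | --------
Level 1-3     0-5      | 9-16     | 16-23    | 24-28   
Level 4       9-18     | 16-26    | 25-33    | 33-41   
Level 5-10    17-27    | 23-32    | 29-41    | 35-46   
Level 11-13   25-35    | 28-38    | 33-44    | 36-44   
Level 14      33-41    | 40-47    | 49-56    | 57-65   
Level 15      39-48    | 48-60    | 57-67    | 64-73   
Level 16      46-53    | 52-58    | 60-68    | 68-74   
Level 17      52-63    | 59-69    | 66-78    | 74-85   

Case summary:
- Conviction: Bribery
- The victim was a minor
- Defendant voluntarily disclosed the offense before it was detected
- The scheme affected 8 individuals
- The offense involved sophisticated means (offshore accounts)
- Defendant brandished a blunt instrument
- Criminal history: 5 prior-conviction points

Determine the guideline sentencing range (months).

Base offense level for bribery: 5.
§1 applies (level before this adjustment is 5 < 12, so +1): 5 + 1 = 6.
§2 applies: 6 + 1 = 7.
§4 applies (level before this adjustment is 7 < 9, so +1): 7 + 1 = 8.
§5 applies: 8 + 4 = 12.
§6 applies: 12 − 1 = 11.
Final offense level: 11.
Criminal history: 5 prior points → Category B (2-5).
Level 11 falls in the 11-13 band.
Grid: Level 11-13 × Category B = 28-38 months.

28-38 months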